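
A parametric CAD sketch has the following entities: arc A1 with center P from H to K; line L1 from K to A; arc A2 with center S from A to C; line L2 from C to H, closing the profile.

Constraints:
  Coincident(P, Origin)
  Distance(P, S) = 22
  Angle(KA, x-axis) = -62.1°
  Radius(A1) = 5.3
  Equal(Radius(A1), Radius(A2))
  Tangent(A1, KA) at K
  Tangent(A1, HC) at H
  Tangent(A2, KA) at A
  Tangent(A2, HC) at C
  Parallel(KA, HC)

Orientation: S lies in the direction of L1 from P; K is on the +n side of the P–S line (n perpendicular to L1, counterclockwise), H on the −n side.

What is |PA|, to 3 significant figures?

22.6

The slot axis is L1's direction at -62.1°, so u = (cos -62.1°, sin -62.1°) = (0.468, -0.884) and n = (−sin -62.1°, cos -62.1°) = (0.884, 0.468). P is at the origin and S lies 22.0 along u from P, so S = 22.0·u = (10.3, -19.4). Tangency of A1 to both parallel lines with radius 5.3 puts K and H at P ± 5.3·n: K = (4.68, 2.48), H = (-4.68, -2.48). Equal radii place A and C the same way about S: A = S + 5.3·n = (15.0, -17.0), C = S − 5.3·n = (5.61, -21.9). Then |PA| = |A − P| = 22.6.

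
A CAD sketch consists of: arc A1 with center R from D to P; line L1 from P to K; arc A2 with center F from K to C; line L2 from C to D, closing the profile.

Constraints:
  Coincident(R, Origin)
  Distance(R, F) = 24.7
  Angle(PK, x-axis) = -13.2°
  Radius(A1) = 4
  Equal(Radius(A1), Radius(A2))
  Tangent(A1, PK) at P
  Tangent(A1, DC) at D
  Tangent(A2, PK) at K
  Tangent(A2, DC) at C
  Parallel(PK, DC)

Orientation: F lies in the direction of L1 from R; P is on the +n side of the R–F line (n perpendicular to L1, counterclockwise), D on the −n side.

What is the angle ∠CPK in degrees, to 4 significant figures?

17.95°

The slot axis is L1's direction at -13.2°, so u = (cos -13.2°, sin -13.2°) = (0.9736, -0.2284) and n = (−sin -13.2°, cos -13.2°) = (0.2284, 0.9736). R is at the origin and F lies 24.7 along u from R, so F = 24.7·u = (24.05, -5.640). Tangency of A1 to both parallel lines with radius 4.0 puts P and D at R ± 4.0·n: P = (0.9134, 3.894), D = (-0.9134, -3.894). Equal radii place K and C the same way about F: K = F + 4.0·n = (24.96, -1.746), C = F − 4.0·n = (23.13, -9.535). Then cos ∠CPK = PC·PK / (|PC||PK|), giving 17.95°.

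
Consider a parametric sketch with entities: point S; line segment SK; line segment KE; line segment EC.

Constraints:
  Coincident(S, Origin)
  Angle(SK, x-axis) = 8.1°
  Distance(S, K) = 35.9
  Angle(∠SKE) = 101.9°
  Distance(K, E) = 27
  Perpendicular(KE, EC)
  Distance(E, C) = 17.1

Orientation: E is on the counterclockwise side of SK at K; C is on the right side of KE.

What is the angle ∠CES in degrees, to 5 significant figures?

135.60°

S is at the origin; SK runs at 8.1° with length 35.9, so K = 35.9·(cos 8.1°, sin 8.1°) = (35.542, 5.0584). ∠SKE = 101.9°, so KE runs at 8.1° + (180° − 101.9°) = 86.200° from the x-axis; with |KE| = 27.0, E = K + 27.0·(cos 86.200°, sin 86.200°) = (37.331, 31.999). KE ⟂ EC; with |EC| = 17.1 on the right of KE, C = E + 17.1·(0.99780, -0.066274) = (54.394, 30.866). Then cos ∠CES = EC·ES / (|EC||ES|), giving 135.60°.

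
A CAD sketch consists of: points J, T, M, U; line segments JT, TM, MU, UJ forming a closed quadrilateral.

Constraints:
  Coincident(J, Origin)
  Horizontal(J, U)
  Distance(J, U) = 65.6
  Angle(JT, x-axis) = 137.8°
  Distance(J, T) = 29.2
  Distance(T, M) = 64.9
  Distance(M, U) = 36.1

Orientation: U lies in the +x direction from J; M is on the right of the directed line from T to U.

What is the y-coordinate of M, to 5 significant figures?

-15.457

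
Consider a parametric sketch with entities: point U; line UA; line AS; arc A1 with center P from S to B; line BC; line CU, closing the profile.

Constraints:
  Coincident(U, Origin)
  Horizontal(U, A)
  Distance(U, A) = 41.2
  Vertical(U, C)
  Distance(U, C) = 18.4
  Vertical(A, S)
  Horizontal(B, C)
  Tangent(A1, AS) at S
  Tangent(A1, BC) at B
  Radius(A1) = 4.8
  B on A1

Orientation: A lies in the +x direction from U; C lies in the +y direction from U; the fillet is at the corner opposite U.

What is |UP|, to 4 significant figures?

38.86

U is at the origin; U and A share the same y with |UA| = 41.2 and A on the +x side, so A = (41.20, 0.000). UC is vertical with |UC| = 18.4 and C on the +y side, so C = (0.000, 18.40). The virtual corner opposite U is at (41.20, 18.40). A1 meets AS tangentially, so PS is at right angles to AS and since A1 is tangent to BC there, PB ⟂ BC, with radius 4.8, so the center P sits 4.8 in from both sides at P = (36.40, 13.60). Then |UP| = |P − U| = 38.86.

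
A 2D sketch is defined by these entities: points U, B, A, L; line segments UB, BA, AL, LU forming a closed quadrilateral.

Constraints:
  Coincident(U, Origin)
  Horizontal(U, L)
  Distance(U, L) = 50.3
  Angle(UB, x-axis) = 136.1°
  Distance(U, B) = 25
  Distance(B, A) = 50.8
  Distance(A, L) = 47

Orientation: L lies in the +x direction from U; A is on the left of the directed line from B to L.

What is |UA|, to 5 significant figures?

48.966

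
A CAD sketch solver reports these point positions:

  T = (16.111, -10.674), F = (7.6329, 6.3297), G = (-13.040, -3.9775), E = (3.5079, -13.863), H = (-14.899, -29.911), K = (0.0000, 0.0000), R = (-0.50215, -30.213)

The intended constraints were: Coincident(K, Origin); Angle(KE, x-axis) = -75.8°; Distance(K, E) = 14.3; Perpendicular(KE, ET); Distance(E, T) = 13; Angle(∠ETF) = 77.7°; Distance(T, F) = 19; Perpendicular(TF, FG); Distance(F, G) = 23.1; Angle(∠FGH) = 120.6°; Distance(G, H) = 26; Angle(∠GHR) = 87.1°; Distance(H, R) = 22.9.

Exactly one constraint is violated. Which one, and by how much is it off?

Distance(H, R) = 22.9 — off by 8.50.

K = (0.00, 0.00) ✓; KE at -75.80° ✓; |KE| = 14.30 ✓; ∠(KE, ET) = 90.00° ✓; |ET| = 13.00 ✓; ∠ETF = 77.70° ✓; |TF| = 19.00 ✓; ∠(TF, FG) = 90.00° ✓; |FG| = 23.10 ✓; ∠FGH = 120.6° ✓; |GH| = 26.00 ✓; ∠GHR = 87.10° ✓; |HR| = 14.40 ✗.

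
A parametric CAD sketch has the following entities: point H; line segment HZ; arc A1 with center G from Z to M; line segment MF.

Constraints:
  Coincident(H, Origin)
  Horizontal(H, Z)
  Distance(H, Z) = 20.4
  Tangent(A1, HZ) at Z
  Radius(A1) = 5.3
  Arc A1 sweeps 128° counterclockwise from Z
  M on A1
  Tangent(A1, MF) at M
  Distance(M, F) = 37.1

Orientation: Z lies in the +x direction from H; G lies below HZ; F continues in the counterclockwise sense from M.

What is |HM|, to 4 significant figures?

18.34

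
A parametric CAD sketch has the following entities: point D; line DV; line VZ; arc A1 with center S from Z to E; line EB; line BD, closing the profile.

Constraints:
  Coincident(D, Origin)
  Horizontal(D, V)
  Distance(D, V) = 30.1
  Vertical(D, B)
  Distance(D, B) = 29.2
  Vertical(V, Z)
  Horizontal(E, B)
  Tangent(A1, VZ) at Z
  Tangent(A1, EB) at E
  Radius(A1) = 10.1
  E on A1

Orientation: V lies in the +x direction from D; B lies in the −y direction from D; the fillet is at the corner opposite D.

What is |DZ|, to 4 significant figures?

35.65

D is at the origin; DV is horizontal with |DV| = 30.1 and V on the +x side, so V = (30.10, 0.000). DB is vertical with |DB| = 29.2 and B on the −y side, so B = (0.000, -29.20). The virtual corner opposite D is at (30.10, -29.20). Since A1 is tangent to VZ there, SZ ⟂ VZ and the tangent condition forces SE to be normal to EB, with radius 10.1, so the center S sits 10.1 in from both sides at S = (20.00, -19.10). That places the tangent points at Z = (30.10, -19.10) on VZ and E = (20.00, -29.20) on EB. Then |DZ| = |Z − D| = 35.65.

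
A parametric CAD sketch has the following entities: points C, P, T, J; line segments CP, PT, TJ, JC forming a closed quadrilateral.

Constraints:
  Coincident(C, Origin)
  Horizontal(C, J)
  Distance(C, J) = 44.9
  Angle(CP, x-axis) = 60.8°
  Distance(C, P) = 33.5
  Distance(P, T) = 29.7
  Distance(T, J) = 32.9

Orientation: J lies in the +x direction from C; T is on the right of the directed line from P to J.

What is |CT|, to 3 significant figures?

12.0

C is at the origin; C and J share the same y with |CJ| = 44.9 and J in +x, so J = (44.9, 0). CP runs at 60.8° with |CP| = 33.5, so P = (16.3, 29.2). T is determined by |PT| = 29.7 and |TJ| = 32.9 together: it lies at the intersection of circle(P, 29.7) and circle(J, 32.9). With |PJ| = 40.9, the foot of the radical line on PJ is 18.0 from P and the perpendicular offset is √(29.7² − 18.0²) = 23.6. Taking the right-of-PJ solution: T = (12.0, -0.138).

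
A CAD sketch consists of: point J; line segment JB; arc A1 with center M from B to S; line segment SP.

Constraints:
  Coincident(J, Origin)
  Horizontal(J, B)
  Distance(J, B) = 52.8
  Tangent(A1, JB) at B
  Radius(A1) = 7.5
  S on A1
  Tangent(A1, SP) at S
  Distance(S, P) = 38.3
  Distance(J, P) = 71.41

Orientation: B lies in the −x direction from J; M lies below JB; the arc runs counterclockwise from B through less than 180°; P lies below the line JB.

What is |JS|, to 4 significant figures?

60.83

J is at the origin; J and B share the same y with |JB| = 52.8 and B on the −x side, so B = (-52.80, 0.000). Since A1 is tangent to JB there, MB ⟂ JB, so M = B + (0, -7.5) = (-52.80, -7.500). Since MS ⟂ SP (tangency), |MP| = √(7.5² + 38.3²) = 39.03 regardless of where S sits on A1. So P lies on both circle(J, 71.41) and circle(M, 39.03); the below-JB intersection is P = (-54.19, -46.50). S is the foot of the tangent from P: S = (-60.21, -8.678).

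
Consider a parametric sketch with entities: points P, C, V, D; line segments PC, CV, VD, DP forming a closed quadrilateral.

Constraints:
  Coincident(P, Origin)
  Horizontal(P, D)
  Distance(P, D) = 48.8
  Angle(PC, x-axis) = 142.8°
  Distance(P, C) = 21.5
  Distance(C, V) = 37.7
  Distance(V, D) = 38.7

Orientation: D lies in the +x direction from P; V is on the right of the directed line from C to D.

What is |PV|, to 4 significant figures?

16.26

Checks: |CV| = 37.70 ✓; |VD| = 38.70 ✓.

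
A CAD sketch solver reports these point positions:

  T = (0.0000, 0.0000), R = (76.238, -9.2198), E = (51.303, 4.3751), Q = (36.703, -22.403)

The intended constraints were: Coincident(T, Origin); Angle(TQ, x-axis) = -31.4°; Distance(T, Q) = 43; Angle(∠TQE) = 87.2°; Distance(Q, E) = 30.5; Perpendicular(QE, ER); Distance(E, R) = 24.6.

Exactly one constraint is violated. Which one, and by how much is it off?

Distance(E, R) = 24.6 — off by 3.80.

T = (0.00, 0.00) ✓; TQ at -31.40° ✓; |TQ| = 43.00 ✓; ∠TQE = 87.20° ✓; |QE| = 30.50 ✓; ∠(QE, ER) = 90.00° ✓; |ER| = 28.40 ✗.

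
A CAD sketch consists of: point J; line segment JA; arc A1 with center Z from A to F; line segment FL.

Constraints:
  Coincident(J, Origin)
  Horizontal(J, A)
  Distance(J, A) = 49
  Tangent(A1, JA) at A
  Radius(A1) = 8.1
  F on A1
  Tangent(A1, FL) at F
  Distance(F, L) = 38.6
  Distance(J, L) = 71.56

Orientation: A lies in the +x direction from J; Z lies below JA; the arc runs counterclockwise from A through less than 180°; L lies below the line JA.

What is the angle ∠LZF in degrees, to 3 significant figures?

78.1°

J is at the origin; JA is horizontal with |JA| = 49.0 and A on the +x side, so A = (49.0, 0.00). The tangent condition forces ZA to be normal to JA, so Z = A + (0, -8.1) = (49.0, -8.10). Since ZF ⟂ FL (tangency), |ZL| = √(8.1² + 38.6²) = 39.4 regardless of where F sits on A1. So L lies on both circle(J, 71.56) and circle(Z, 39.4); the below-JA intersection is L = (53.7, -47.3). F is the foot of the tangent from L: F = (41.3, -10.7).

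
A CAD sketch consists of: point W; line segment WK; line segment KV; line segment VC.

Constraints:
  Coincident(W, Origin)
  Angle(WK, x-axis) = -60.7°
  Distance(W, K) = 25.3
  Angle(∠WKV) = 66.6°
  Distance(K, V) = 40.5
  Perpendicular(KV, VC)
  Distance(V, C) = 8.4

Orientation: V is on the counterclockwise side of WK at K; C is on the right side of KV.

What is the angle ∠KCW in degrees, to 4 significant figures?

34.36°

∠WKV = 66.6°, so KV runs at -60.7° + (180° − 66.6°) = 52.70° from the x-axis; with |KV| = 40.5, V = K + 40.5·(cos 52.70°, sin 52.70°) = (36.92, 10.15). The perpendicularity gives VC at right angles to KV; with |VC| = 8.4 on the right of KV, C = V + 8.4·(0.7955, -0.6060) = (43.61, 5.063). Then cos ∠KCW = CK·CW / (|CK||CW|), giving 34.36°.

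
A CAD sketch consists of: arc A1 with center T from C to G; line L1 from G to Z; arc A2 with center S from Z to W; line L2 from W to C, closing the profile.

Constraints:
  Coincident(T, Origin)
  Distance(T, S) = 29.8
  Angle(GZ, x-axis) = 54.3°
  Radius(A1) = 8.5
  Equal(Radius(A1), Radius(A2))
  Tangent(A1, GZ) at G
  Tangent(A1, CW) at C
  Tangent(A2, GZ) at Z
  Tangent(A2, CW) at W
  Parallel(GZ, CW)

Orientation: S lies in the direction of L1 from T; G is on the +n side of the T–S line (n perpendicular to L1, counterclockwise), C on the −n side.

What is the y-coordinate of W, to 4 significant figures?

19.24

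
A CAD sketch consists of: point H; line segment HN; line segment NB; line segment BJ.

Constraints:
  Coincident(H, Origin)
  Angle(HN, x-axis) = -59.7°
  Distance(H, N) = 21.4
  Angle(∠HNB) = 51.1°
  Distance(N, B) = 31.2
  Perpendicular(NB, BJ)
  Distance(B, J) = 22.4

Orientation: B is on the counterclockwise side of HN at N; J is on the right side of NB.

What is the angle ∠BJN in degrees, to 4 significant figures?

54.32°

H is at the origin; HN runs at -59.7° with length 21.4, so N = 21.4·(cos -59.7°, sin -59.7°) = (10.80, -18.48). ∠HNB = 51.1°, so NB runs at -59.7° + (180° − 51.1°) = 69.20° from the x-axis; with |NB| = 31.2, B = N + 31.2·(cos 69.20°, sin 69.20°) = (21.88, 10.69). NB ⟂ BJ; with |BJ| = 22.4 on the right of NB, J = B + 22.4·(0.9348, -0.3551) = (42.82, 2.736). Then cos ∠BJN = JB·JN / (|JB||JN|), giving 54.32°.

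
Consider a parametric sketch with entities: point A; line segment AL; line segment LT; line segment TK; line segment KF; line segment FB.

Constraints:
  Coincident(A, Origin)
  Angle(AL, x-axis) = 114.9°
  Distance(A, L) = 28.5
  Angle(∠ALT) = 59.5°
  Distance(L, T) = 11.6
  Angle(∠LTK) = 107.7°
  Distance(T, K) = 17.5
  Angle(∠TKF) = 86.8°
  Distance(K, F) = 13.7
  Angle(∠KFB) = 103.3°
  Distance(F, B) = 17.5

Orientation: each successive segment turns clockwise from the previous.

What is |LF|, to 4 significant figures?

20.43

A is at the origin; AL runs at 114.9° with length 28.5, so L = (-12.00, 25.85). ∠ALT = 59.5° gives LT at -5.600° from the x-axis; with |LT| = 11.6, T = (-0.4549, 24.72). ∠LTK = 107.7° gives TK at -77.90° from the x-axis; with |TK| = 17.5, K = (3.213, 7.608). ∠TKF = 86.8° gives KF at -171.1° from the x-axis; with |KF| = 13.7, F = (-10.32, 5.488). Then |LF| = |F − L| = 20.43.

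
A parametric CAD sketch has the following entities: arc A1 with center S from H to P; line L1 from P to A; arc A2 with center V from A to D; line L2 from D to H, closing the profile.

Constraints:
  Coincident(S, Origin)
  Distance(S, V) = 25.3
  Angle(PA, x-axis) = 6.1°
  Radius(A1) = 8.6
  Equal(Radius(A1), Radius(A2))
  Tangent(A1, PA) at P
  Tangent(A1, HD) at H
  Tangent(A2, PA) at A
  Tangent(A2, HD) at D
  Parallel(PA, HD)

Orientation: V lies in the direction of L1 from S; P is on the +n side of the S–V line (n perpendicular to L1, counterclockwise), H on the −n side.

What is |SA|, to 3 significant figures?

26.7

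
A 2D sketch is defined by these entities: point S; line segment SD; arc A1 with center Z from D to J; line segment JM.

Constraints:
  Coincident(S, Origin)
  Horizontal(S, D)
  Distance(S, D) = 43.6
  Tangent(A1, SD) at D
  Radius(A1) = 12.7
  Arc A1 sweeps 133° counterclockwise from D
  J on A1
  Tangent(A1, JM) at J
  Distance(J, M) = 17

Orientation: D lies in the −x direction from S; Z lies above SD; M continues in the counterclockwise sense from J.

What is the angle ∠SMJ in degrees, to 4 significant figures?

10.64°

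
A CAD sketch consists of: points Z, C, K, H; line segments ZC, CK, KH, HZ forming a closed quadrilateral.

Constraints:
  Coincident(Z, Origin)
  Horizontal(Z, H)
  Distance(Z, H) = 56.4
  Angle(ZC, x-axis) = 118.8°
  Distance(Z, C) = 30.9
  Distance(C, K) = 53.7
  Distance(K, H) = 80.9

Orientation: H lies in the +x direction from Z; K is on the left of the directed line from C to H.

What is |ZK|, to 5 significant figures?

72.451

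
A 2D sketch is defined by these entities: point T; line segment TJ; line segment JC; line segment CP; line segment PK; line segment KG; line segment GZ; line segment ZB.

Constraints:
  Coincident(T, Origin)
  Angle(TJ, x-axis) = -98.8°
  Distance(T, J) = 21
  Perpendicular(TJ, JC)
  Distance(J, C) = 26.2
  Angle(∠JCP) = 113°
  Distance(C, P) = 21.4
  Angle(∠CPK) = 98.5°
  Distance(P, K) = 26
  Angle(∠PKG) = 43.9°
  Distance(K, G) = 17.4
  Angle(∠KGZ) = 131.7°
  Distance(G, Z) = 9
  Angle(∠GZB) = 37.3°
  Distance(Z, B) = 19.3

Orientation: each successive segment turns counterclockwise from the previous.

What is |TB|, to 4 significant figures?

18.63

T is at the origin; TJ runs at -98.8° with length 21.0, so J = (-3.213, -20.75). TJ ⟂ JC, so JC runs at -8.800°; with |JC| = 26.2, C = (22.68, -24.76). ∠JCP = 113.0° gives CP at 58.20° from the x-axis; with |CP| = 21.4, P = (33.96, -6.573). ∠CPK = 98.5° gives PK at 139.7° from the x-axis; with |PK| = 26.0, K = (14.13, 10.24). ∠PKG = 43.9° gives KG at -84.20° from the x-axis; with |KG| = 17.4, G = (15.88, -7.068). ∠KGZ = 131.7° gives GZ at -35.90° from the x-axis; with |GZ| = 9.0, Z = (23.18, -12.35). ∠GZB = 37.3° gives ZB at 106.8° from the x-axis; with |ZB| = 19.3, B = (17.60, 6.131). Then |TB| = |B − T| = 18.63.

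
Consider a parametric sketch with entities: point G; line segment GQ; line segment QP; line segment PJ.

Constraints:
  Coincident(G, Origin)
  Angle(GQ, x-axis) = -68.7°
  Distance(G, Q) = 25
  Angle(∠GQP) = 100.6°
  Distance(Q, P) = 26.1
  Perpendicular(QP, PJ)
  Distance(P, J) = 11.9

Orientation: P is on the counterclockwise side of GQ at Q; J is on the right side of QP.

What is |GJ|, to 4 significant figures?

47.67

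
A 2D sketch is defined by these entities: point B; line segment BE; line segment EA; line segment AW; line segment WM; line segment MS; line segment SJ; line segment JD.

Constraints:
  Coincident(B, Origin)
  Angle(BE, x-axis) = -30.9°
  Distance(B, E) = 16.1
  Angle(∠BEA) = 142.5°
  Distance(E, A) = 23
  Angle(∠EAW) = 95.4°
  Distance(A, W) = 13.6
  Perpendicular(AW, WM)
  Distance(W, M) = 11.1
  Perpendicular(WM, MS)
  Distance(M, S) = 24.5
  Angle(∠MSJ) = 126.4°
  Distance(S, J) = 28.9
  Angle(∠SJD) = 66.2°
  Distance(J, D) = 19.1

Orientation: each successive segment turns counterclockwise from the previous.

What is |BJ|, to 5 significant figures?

59.646

B is at the origin; BE runs at -30.9° with length 16.1, so E = (13.815, -8.2680). ∠BEA = 142.5° gives EA at 6.6000° from the x-axis; with |EA| = 23.0, A = (36.662, -5.6245). ∠EAW = 95.4° gives AW at 91.200° from the x-axis; with |AW| = 13.6, W = (36.378, 7.9726). AW ⟂ WM, so WM runs at -178.80°; with |WM| = 11.1, M = (25.280, 7.7401). WM ⟂ MS, so MS runs at -88.800°; with |MS| = 24.5, S = (25.793, -16.755). ∠MSJ = 126.4° gives SJ at -35.200° from the x-axis; with |SJ| = 28.9, J = (49.409, -33.413). Then |BJ| = |J − B| = 59.646.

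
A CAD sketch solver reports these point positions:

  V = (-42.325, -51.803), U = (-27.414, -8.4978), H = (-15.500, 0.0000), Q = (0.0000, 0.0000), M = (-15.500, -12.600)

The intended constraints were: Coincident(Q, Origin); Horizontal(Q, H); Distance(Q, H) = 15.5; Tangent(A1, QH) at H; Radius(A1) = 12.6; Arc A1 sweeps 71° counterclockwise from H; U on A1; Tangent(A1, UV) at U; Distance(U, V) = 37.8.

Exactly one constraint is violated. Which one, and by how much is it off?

Distance(U, V) = 37.8 — off by 8.00.

Q = (0.00, 0.00) ✓; Q.y = 0.00, H.y = 0.00 ✓; |QH| = 15.50 ✓; ∠(MH, HQ) = 90.00° ✓; |MH| = 12.60 ✓; bearing(M→U) − bearing(M→H) = 71.00° ✓; |MU| = 12.60 ✓; ∠(MU, UV) = 90.00° ✓; |UV| = 45.80 ✗.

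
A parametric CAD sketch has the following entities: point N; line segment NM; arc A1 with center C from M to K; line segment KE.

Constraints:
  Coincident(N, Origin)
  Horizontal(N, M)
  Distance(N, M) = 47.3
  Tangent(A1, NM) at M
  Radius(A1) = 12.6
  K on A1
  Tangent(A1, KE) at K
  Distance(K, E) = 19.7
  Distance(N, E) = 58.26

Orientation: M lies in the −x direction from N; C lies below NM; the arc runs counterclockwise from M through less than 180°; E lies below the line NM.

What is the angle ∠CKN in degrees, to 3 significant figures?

16.9°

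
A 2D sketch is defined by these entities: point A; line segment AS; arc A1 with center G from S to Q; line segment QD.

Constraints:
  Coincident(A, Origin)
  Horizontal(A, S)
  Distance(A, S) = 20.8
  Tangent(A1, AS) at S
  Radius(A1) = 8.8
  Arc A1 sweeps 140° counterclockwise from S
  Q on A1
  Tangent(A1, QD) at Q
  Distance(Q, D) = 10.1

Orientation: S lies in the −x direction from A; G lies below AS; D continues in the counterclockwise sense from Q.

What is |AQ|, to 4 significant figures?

30.68

A is at the origin; A and S share the same y with |AS| = 20.8 and S on the −x side, so S = (-20.80, 0.000). A1 meets AS tangentially, so GS is at right angles to AS, so G = S + (0, -8.8) = (-20.80, -8.800). On A1, S sits at bearing 90° from G; a 140° counterclockwise sweep puts Q at bearing 230°, so Q = G + 8.8·(cos 230°, sin 230°) = (-26.46, -15.54). Then |AQ| = |Q − A| = 30.68.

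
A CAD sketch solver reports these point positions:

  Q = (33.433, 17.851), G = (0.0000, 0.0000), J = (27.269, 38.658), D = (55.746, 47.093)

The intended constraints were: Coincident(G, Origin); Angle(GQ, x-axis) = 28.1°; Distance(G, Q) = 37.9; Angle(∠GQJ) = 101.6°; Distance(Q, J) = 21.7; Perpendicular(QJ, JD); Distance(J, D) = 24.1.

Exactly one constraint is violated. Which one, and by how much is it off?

Distance(J, D) = 24.1 — off by 5.60.

G = (0.00, 0.00) ✓; GQ at 28.10° ✓; |GQ| = 37.90 ✓; ∠GQJ = 101.6° ✓; |QJ| = 21.70 ✓; ∠(QJ, JD) = 90.00° ✓; |JD| = 29.70 ✗.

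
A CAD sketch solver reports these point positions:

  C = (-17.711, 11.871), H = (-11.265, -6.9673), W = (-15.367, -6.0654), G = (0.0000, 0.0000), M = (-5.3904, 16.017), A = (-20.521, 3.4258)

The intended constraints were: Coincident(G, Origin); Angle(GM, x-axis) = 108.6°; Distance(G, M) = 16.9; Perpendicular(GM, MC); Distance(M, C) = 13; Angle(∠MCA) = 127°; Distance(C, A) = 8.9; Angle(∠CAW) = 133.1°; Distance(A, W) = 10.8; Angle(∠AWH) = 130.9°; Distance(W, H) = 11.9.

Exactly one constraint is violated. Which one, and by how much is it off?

Distance(W, H) = 11.9 — off by 7.70.

G = (0.00, 0.00) ✓; GM at 108.6° ✓; |GM| = 16.90 ✓; ∠(GM, MC) = 90.00° ✓; |MC| = 13.00 ✓; ∠MCA = 127.0° ✓; |CA| = 8.900 ✓; ∠CAW = 133.1° ✓; |AW| = 10.80 ✓; ∠AWH = 130.9° ✓; |WH| = 4.200 ✗.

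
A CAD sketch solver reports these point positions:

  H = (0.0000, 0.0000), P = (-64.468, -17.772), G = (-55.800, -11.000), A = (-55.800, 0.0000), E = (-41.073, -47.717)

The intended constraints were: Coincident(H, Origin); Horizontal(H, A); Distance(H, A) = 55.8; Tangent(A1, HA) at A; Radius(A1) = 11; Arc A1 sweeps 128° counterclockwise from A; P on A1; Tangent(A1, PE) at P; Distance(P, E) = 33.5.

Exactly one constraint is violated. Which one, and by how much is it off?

Distance(P, E) = 33.5 — off by 4.50.

H = (0.00, 0.00) ✓; H.y = 0.00, A.y = 0.00 ✓; |HA| = 55.80 ✓; ∠(GA, AH) = 90.00° ✓; |GA| = 11.00 ✓; bearing(G→P) − bearing(G→A) = 128.0° ✓; |GP| = 11.00 ✓; ∠(GP, PE) = 90.00° ✓; |PE| = 38.00 ✗.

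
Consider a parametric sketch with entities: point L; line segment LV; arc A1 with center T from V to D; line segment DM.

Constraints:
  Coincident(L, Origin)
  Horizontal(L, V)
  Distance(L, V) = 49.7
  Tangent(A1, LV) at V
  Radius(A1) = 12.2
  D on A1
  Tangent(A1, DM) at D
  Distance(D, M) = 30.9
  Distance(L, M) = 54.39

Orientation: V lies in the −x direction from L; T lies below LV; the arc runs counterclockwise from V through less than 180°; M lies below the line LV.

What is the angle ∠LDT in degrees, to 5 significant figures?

28.090°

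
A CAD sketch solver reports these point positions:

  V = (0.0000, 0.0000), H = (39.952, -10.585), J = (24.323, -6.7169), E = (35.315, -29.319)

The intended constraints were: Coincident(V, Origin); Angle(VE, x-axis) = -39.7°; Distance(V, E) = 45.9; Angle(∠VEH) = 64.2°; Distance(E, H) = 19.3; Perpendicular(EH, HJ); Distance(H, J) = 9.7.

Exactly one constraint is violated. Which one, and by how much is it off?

Distance(H, J) = 9.7 — off by 6.40.

V = (0.00, 0.00) ✓; VE at -39.70° ✓; |VE| = 45.90 ✓; ∠VEH = 64.20° ✓; |EH| = 19.30 ✓; ∠(EH, HJ) = 90.00° ✓; |HJ| = 16.10 ✗.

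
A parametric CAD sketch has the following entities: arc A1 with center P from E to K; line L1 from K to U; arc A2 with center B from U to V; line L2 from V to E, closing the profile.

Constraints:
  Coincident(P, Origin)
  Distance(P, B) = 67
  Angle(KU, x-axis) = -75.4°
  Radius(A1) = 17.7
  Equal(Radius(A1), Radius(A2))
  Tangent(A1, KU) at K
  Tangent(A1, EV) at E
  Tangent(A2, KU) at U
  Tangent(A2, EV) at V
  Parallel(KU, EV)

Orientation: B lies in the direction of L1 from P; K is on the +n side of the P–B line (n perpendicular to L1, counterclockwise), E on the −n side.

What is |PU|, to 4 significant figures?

69.30

The slot axis is L1's direction at -75.4°, so u = (cos -75.4°, sin -75.4°) = (0.2521, -0.9677) and n = (−sin -75.4°, cos -75.4°) = (0.9677, 0.2521). P is at the origin and B lies 67.0 along u from P, so B = 67.0·u = (16.89, -64.84). Tangency of A1 to both parallel lines with radius 17.7 puts K and E at P ± 17.7·n: K = (17.13, 4.462), E = (-17.13, -4.462). Equal radii place U and V the same way about B: U = B + 17.7·n = (34.02, -60.37), V = B − 17.7·n = (-0.2398, -69.30). Then |PU| = |U − P| = 69.30.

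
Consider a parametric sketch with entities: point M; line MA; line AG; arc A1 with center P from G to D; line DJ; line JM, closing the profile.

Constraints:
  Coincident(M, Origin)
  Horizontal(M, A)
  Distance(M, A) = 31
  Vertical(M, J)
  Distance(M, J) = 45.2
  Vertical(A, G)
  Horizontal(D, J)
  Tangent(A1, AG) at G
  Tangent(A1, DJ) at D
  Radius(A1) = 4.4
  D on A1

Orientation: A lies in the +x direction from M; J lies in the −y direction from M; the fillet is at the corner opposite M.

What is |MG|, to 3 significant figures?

51.2

M is at the origin; M and A share the same y with |MA| = 31.0 and A on the +x side, so A = (31.0, 0.00). MJ is vertical with |MJ| = 45.2 and J on the −y side, so J = (0.00, -45.2). The virtual corner opposite M is at (31.0, -45.2). Since A1 is tangent to AG there, PG ⟂ AG and the tangent condition forces PD to be normal to DJ, with radius 4.4, so the center P sits 4.4 in from both sides at P = (26.6, -40.8). That places the tangent points at G = (31.0, -40.8) on AG and D = (26.6, -45.2) on DJ. Then |MG| = |G − M| = 51.2.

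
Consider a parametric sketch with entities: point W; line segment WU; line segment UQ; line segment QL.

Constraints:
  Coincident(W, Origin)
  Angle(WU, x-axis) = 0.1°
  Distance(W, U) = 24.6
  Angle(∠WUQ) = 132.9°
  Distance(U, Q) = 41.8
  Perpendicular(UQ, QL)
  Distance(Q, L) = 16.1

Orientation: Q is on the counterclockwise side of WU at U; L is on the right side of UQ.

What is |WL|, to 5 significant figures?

67.763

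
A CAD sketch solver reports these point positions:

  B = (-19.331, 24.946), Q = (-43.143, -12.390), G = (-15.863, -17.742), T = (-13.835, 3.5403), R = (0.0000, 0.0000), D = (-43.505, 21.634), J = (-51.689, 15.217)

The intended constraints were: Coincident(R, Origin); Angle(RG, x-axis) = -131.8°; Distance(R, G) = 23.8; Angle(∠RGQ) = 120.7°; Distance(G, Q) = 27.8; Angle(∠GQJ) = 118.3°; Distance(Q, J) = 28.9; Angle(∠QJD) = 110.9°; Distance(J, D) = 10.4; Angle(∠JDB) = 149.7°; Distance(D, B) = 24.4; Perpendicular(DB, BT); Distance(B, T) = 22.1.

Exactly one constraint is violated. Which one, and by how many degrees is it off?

Perpendicular(DB, BT) — off by 6.60°.

R = (0.00, 0.00) ✓; RG at -131.8° ✓; |RG| = 23.80 ✓; ∠RGQ = 120.7° ✓; |GQ| = 27.80 ✓; ∠GQJ = 118.3° ✓; |QJ| = 28.90 ✓; ∠QJD = 110.9° ✓; |JD| = 10.40 ✓; ∠JDB = 149.7° ✓; |DB| = 24.40 ✓; ∠(DB, BT) = 83.40° ✗; |BT| = 22.10 ✓.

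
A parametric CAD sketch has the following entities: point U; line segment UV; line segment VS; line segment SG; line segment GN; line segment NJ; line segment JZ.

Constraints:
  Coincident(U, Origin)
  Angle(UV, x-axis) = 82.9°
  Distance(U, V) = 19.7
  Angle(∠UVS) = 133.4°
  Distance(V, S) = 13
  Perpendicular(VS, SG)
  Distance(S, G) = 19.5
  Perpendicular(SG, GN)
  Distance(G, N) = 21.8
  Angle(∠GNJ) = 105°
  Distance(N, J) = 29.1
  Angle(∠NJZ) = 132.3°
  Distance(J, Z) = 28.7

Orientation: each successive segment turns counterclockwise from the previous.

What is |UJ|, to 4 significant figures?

23.09

SG is perpendicular to GN, so GN runs at -50.50°; with |GN| = 21.8, N = (-7.014, 0.3551). ∠GNJ = 105.0° gives NJ at 24.50° from the x-axis; with |NJ| = 29.1, J = (19.47, 12.42). Then |UJ| = |J − U| = 23.09.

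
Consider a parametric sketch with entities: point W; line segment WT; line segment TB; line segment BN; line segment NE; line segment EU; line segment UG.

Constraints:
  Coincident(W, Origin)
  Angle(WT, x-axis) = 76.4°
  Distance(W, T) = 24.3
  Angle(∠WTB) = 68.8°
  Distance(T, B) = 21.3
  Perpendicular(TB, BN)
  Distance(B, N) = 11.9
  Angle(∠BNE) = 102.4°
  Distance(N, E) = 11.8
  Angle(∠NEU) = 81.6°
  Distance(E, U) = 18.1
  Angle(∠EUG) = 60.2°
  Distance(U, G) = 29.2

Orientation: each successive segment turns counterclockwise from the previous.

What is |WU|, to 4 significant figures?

26.28

∠BNE = 102.4° gives NE at -4.800° from the x-axis; with |NE| = 11.8, E = (-2.066, 8.019). ∠NEU = 81.6° gives EU at 93.60° from the x-axis; with |EU| = 18.1, U = (-3.203, 26.08). Then |WU| = |U − W| = 26.28.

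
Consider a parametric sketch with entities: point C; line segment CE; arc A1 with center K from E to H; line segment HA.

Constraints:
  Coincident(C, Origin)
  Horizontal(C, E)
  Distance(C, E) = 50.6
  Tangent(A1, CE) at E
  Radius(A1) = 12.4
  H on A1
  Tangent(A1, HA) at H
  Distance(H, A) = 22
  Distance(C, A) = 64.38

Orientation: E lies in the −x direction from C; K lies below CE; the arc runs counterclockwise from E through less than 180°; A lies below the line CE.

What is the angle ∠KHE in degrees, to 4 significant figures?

32.18°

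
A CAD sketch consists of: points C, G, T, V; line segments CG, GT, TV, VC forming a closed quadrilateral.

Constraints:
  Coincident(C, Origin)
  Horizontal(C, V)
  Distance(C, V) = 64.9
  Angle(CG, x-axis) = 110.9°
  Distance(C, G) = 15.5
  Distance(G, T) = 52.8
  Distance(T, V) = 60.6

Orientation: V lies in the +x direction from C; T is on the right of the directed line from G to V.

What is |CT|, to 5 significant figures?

37.311

C is at the origin; C and V share the same y with |CV| = 64.9 and V in +x, so V = (64.9, 0). CG runs at 110.9° with |CG| = 15.5, so G = (-5.5294, 14.480). T is determined by |GT| = 52.8 and |TV| = 60.6 together: it lies at the intersection of circle(G, 52.8) and circle(V, 60.6). With |GV| = 71.903, the foot of the radical line on GV is 29.800 from G and the perpendicular offset is √(52.8² − 29.800²) = 43.586. Taking the right-of-GV solution: T = (14.883, -34.215).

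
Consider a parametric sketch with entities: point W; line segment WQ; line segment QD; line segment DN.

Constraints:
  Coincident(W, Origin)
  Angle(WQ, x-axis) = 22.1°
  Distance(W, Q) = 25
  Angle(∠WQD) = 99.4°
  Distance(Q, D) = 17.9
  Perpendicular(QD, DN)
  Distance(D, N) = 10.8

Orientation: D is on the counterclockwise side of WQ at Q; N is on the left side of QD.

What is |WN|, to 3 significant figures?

26.0

W is at the origin; WQ runs at 22.1° with length 25.0, so Q = 25.0·(cos 22.1°, sin 22.1°) = (23.2, 9.41). ∠WQD = 99.4°, so QD runs at 22.1° + (180° − 99.4°) = 103° from the x-axis; with |QD| = 17.9, D = Q + 17.9·(cos 103°, sin 103°) = (19.2, 26.9). The perpendicularity gives DN at right angles to QD; with |DN| = 10.8 on the left of QD, N = D + 10.8·(-0.976, -0.220) = (8.69, 24.5). Then |WN| = |N − W| = 26.0.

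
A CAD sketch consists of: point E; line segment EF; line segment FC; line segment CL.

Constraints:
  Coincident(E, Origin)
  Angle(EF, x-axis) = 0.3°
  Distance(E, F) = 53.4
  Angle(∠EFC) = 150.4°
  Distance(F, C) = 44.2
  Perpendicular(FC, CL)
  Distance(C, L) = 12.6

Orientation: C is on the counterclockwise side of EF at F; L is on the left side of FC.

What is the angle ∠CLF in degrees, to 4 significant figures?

74.09°

E is at the origin; EF runs at 0.3° with length 53.4, so F = 53.4·(cos 0.3°, sin 0.3°) = (53.40, 0.2796). ∠EFC = 150.4°, so FC runs at 0.3° + (180° − 150.4°) = 29.90° from the x-axis; with |FC| = 44.2, C = F + 44.2·(cos 29.90°, sin 29.90°) = (91.72, 22.31). FC is perpendicular to CL; with |CL| = 12.6 on the left of FC, L = C + 12.6·(-0.4985, 0.8669) = (85.44, 33.24). Then cos ∠CLF = LC·LF / (|LC||LF|), giving 74.09°.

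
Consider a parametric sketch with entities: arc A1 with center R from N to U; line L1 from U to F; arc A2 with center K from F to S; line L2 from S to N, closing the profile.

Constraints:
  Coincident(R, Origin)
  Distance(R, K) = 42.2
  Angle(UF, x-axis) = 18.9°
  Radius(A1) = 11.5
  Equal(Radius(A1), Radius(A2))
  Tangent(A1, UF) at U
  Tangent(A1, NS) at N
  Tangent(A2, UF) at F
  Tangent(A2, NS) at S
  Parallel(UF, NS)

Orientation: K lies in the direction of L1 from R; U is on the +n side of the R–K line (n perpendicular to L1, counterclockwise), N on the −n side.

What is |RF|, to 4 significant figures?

43.74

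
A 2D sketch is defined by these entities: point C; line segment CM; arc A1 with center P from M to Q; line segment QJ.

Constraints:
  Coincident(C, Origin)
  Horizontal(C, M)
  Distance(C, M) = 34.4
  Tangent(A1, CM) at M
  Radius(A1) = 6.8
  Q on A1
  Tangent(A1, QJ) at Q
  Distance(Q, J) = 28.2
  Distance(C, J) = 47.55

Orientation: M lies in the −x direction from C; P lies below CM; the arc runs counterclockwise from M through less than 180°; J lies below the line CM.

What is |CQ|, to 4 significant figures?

41.81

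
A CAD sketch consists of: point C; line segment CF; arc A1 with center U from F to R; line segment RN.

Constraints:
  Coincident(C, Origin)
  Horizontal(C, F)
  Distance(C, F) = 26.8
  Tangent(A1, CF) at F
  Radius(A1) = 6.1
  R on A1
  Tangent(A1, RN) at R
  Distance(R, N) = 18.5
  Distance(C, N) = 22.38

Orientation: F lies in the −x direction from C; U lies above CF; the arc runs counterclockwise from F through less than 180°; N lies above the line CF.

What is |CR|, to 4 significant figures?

21.77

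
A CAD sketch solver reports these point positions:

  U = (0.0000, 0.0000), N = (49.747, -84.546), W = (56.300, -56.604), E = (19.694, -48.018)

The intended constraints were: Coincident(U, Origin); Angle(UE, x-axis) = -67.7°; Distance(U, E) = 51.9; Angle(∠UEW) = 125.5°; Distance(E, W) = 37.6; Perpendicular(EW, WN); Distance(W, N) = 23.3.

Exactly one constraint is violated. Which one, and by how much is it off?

Distance(W, N) = 23.3 — off by 5.40.

U = (0.00, 0.00) ✓; UE at -67.70° ✓; |UE| = 51.90 ✓; ∠UEW = 125.5° ✓; |EW| = 37.60 ✓; ∠(EW, WN) = 90.00° ✓; |WN| = 28.70 ✗.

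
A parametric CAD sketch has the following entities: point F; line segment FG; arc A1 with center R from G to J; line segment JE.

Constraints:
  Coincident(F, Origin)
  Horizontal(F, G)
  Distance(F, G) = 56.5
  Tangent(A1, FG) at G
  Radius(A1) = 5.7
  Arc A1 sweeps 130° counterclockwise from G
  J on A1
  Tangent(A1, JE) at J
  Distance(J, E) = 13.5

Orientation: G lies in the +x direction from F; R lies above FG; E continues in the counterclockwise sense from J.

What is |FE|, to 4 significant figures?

55.79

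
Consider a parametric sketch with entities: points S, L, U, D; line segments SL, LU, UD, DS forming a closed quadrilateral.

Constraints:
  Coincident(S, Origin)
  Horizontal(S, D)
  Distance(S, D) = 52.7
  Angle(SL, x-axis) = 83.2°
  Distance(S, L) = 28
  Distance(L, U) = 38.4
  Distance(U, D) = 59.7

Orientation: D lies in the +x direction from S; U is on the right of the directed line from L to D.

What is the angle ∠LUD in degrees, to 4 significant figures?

66.52°

Checks: |LU| = 38.40 ✓; |UD| = 59.70 ✓.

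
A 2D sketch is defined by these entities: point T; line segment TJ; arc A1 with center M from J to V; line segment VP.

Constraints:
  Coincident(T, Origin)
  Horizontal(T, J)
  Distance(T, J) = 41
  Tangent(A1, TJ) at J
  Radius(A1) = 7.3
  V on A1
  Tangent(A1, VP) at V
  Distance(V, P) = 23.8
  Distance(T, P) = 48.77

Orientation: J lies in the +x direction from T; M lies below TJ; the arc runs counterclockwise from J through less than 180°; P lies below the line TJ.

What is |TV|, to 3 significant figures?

34.8

Checks: |MV| = 7.300 ✓; ∠(MV, VP) = 90.00° ✓; |VP| = 23.80 ✓; |TP| = 48.77 ✓.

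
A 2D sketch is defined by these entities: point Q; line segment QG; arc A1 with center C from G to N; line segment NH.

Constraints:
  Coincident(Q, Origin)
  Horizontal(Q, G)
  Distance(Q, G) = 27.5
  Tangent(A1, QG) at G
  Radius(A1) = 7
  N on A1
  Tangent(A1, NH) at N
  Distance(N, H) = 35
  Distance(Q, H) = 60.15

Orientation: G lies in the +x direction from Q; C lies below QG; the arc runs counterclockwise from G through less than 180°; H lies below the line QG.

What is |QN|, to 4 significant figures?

25.69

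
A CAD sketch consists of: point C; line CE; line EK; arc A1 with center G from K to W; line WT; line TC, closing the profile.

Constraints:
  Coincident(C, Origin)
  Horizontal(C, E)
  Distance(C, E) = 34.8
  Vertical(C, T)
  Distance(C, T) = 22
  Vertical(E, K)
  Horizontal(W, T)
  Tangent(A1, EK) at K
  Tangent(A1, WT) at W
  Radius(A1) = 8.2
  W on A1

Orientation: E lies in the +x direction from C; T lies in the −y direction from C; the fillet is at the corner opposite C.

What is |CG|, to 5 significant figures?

29.967

C is at the origin; CE is horizontal with |CE| = 34.8 and E on the +x side, so E = (34.800, 0.0000). CT is vertical with |CT| = 22.0 and T on the −y side, so T = (0.0000, -22.000). The virtual corner opposite C is at (34.800, -22.000). Tangency of A1 to EK means the radius GK is perpendicular to EK and since A1 is tangent to WT there, GW ⟂ WT, with radius 8.2, so the center G sits 8.2 in from both sides at G = (26.600, -13.800). Then |CG| = |G − C| = 29.967.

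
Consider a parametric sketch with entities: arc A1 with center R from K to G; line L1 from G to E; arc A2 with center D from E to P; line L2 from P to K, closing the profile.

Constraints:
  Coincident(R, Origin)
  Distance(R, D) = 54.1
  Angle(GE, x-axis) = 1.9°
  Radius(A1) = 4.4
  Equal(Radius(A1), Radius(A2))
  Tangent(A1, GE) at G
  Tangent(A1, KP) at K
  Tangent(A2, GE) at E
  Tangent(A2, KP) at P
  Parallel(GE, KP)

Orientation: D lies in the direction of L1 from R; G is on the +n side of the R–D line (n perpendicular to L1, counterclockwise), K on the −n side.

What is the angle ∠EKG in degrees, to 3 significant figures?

80.8°

Tangency of A1 to both parallel lines with radius 4.4 puts G and K at R ± 4.4·n: G = (-0.146, 4.40), K = (0.146, -4.40). Equal radii place E and P the same way about D: E = D + 4.4·n = (53.9, 6.19), P = D − 4.4·n = (54.2, -2.60). Then cos ∠EKG = KE·KG / (|KE||KG|), giving 80.8°.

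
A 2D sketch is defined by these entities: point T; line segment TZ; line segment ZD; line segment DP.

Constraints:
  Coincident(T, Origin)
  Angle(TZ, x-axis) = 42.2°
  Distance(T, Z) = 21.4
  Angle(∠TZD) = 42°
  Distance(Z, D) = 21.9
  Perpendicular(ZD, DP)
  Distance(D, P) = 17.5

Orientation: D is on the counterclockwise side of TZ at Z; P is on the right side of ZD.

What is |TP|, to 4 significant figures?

32.38

T is at the origin; TZ runs at 42.2° with length 21.4, so Z = 21.4·(cos 42.2°, sin 42.2°) = (15.85, 14.37). ∠TZD = 42.0°, so ZD runs at 42.2° + (180° − 42.0°) = 180.2° from the x-axis; with |ZD| = 21.9, D = Z + 21.9·(cos 180.2°, sin 180.2°) = (-6.047, 14.30). ZD is perpendicular to DP; with |DP| = 17.5 on the right of ZD, P = D + 17.5·(-0.003491, 1.000) = (-6.108, 31.80). Then |TP| = |P − T| = 32.38.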